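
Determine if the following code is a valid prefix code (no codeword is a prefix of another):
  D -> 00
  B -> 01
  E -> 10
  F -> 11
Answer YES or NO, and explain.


Checking each pair (does one codeword prefix another?):
  D='00' vs B='01': no prefix
  D='00' vs E='10': no prefix
  D='00' vs F='11': no prefix
  B='01' vs D='00': no prefix
  B='01' vs E='10': no prefix
  B='01' vs F='11': no prefix
  E='10' vs D='00': no prefix
  E='10' vs B='01': no prefix
  E='10' vs F='11': no prefix
  F='11' vs D='00': no prefix
  F='11' vs B='01': no prefix
  F='11' vs E='10': no prefix
No violation found over all pairs.

YES -- this is a valid prefix code. No codeword is a prefix of any other codeword.


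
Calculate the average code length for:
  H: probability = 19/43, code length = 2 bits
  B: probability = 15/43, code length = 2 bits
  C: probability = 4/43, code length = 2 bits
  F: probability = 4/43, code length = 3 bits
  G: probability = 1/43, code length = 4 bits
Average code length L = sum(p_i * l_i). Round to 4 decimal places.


Weighted contributions p_i * l_i:
  H: (19/43) * 2 = 38/43
  B: (15/43) * 2 = 30/43
  C: (4/43) * 2 = 8/43
  F: (4/43) * 3 = 12/43
  G: (1/43) * 4 = 4/43
Sum = (38 + 30 + 8 + 12 + 4)/43 = 92/43

L = 92/43 = 2.1395 bits/symbol


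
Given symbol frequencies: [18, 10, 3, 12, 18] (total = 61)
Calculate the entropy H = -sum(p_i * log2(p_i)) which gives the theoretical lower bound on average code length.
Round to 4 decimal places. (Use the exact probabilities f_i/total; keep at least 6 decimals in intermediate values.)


Per-symbol terms -p_i * log2(p_i) with p_i = f_i/61:
  p = 18/61 = 0.295082: log2(p) = -1.760812, -p*log2(p) = 0.519584
  p = 10/61 = 0.163934: log2(p) = -2.608809, -p*log2(p) = 0.427674
  p = 3/61 = 0.049180: log2(p) = -4.345775, -p*log2(p) = 0.213727
  p = 12/61 = 0.196721: log2(p) = -2.345775, -p*log2(p) = 0.461464
  p = 18/61 = 0.295082: log2(p) = -1.760812, -p*log2(p) = 0.519584
H = 0.519584 + 0.427674 + 0.213727 + 0.461464 + 0.519584 = 2.142033

H = 2.142 bits/symbol


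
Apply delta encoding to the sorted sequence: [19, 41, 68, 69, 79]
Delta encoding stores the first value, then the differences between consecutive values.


First value: 19
Deltas:
  41 - 19 = 22
  68 - 41 = 27
  69 - 68 = 1
  79 - 69 = 10


Delta encoded: [19, 22, 27, 1, 10]


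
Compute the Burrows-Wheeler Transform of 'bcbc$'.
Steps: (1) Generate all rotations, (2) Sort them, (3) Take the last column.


Rotations (sorted):
  0: $bcbc -> last char: c
  1: bc$bc -> last char: c
  2: bcbc$ -> last char: $
  3: c$bcb -> last char: b
  4: cbc$b -> last char: b


BWT = cc$bb


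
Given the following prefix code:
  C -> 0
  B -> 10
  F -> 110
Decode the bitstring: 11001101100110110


Decoding step by step:
Bits 110 -> F
Bits 0 -> C
Bits 110 -> F
Bits 110 -> F
Bits 0 -> C
Bits 110 -> F
Bits 110 -> F


Decoded message: FCFFCFF


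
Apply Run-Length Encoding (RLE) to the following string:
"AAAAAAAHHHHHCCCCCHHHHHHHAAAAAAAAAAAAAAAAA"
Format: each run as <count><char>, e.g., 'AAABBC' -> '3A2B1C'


Scanning runs left to right:
  i=0: run of 'A' x 7 -> '7A'
  i=7: run of 'H' x 5 -> '5H'
  i=12: run of 'C' x 5 -> '5C'
  i=17: run of 'H' x 7 -> '7H'
  i=24: run of 'A' x 17 -> '17A'

RLE = 7A5H5C7H17A


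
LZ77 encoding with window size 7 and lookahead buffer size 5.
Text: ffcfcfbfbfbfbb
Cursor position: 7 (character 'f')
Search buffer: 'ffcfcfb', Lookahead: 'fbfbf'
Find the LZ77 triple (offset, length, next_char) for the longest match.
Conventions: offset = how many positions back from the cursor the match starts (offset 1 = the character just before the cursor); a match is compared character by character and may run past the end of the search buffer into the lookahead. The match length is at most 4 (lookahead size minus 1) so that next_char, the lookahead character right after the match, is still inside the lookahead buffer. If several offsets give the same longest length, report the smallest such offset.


Try each offset into the search buffer:
  offset=1 (pos 6, char 'b'): match length 0
  offset=2 (pos 5, char 'f'): match length 4
  offset=3 (pos 4, char 'c'): match length 0
  offset=4 (pos 3, char 'f'): match length 1
  offset=5 (pos 2, char 'c'): match length 0
  offset=6 (pos 1, char 'f'): match length 1
  offset=7 (pos 0, char 'f'): match length 1
Longest match has length 4 at offset 2.
next_char = character at position 7 + 4 = 11 -> 'f'

Best match: offset=2, length=4 (matching 'fbfb' starting at position 5)
LZ77 triple: (2, 4, 'f')


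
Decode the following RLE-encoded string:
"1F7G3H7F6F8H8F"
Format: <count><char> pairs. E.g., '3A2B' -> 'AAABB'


Expanding each <count><char> pair:
  1F -> 'F'
  7G -> 'GGGGGGG'
  3H -> 'HHH'
  7F -> 'FFFFFFF'
  6F -> 'FFFFFF'
  8H -> 'HHHHHHHH'
  8F -> 'FFFFFFFF'

Decoded = FGGGGGGGHHHFFFFFFFFFFFFFHHHHHHHHFFFFFFFF


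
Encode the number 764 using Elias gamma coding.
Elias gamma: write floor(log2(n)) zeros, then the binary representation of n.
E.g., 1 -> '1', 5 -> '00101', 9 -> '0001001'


num_bits = floor(log2(764)) + 1 = 10
leading_zeros = num_bits - 1 = 9
binary(764) = 1011111100

Elias gamma(764) = '000000000' + '1011111100' = 0000000001011111100 (19 bits)


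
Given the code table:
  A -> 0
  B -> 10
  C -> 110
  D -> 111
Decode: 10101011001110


Decoding:
10 -> B
10 -> B
10 -> B
110 -> C
0 -> A
111 -> D
0 -> A


Result: BBBCADA


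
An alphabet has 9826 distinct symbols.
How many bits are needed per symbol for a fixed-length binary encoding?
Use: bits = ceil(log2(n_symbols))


log2(9826) = 13.2624
Bracket: 2^13 = 8192 < 9826 <= 2^14 = 16384
So ceil(log2(9826)) = 14

bits = ceil(log2(9826)) = ceil(13.2624) = 14 bits


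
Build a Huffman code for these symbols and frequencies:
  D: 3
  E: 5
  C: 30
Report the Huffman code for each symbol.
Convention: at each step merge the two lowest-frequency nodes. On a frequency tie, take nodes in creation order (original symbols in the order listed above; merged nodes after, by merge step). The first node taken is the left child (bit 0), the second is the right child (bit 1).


Huffman tree construction:
Step 1: Merge D(3) + E(5) = 8
Step 2: Merge (D+E)(8) + C(30) = 38
Read each symbol's code off the tree from the root (left child = 0, right child = 1).

Codes:
  D: 00 (length 2)
  E: 01 (length 2)
  C: 1 (length 1)
Average code length: 46/38 = 1.2105 bits/symbol


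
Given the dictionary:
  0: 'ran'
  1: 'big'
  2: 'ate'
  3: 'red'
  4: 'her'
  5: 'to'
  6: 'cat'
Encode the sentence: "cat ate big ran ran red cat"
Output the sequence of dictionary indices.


Look up each word in the dictionary:
  'cat' -> 6
  'ate' -> 2
  'big' -> 1
  'ran' -> 0
  'ran' -> 0
  'red' -> 3
  'cat' -> 6

Encoded: [6, 2, 1, 0, 0, 3, 6]


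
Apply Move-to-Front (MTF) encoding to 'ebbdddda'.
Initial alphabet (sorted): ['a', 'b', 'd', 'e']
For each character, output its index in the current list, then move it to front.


MTF encoding:
'e': index 3 in ['a', 'b', 'd', 'e'] -> ['e', 'a', 'b', 'd']
'b': index 2 in ['e', 'a', 'b', 'd'] -> ['b', 'e', 'a', 'd']
'b': index 0 in ['b', 'e', 'a', 'd'] -> ['b', 'e', 'a', 'd']
'd': index 3 in ['b', 'e', 'a', 'd'] -> ['d', 'b', 'e', 'a']
'd': index 0 in ['d', 'b', 'e', 'a'] -> ['d', 'b', 'e', 'a']
'd': index 0 in ['d', 'b', 'e', 'a'] -> ['d', 'b', 'e', 'a']
'd': index 0 in ['d', 'b', 'e', 'a'] -> ['d', 'b', 'e', 'a']
'a': index 3 in ['d', 'b', 'e', 'a'] -> ['a', 'd', 'b', 'e']


Output: [3, 2, 0, 3, 0, 0, 0, 3]


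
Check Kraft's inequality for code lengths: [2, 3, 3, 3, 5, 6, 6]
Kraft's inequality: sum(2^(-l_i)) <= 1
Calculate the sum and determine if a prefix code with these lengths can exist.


Sum = 2^(-2) + 2^(-3) + 2^(-3) + 2^(-3) + 2^(-5) + 2^(-6) + 2^(-6)
    = 0.25 + 0.125 + 0.125 + 0.125 + 0.03125 + 0.015625 + 0.015625
    = 44/64 = 0.6875
Since 0.6875 <= 1, Kraft's inequality IS satisfied.
A prefix code with these lengths CAN exist.

Kraft sum = 0.6875. Satisfied.


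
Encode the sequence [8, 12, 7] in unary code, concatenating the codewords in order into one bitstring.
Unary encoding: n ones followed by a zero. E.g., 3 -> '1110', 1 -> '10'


Encode each number as n ones followed by a terminating 0:
  8 -> 111111110 (9 bits)
  12 -> 1111111111110 (13 bits)
  7 -> 11111110 (8 bits)
Total length = 9 + 13 + 8 = 30 bits.

Unary([8, 12, 7]) = 111111110111111111111011111110 (30 bits)


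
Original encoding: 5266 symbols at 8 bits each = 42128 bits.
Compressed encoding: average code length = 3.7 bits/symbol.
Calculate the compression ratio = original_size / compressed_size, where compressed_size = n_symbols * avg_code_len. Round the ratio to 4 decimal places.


original_size = n_symbols * orig_bits = 5266 * 8 = 42128 bits
compressed_size = n_symbols * avg_code_len = 5266 * 3.7 = 19484.2 bits
ratio = original_size / compressed_size = 42128 / 19484.2 = 2.1622

Compression ratio = 2.1622


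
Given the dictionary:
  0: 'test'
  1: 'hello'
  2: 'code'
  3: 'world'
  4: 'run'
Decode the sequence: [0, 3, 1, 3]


Look up each index in the dictionary:
  0 -> 'test'
  3 -> 'world'
  1 -> 'hello'
  3 -> 'world'

Decoded: "test world hello world"


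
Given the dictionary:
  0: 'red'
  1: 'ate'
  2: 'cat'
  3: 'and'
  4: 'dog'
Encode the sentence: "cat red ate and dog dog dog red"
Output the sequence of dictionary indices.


Look up each word in the dictionary:
  'cat' -> 2
  'red' -> 0
  'ate' -> 1
  'and' -> 3
  'dog' -> 4
  'dog' -> 4
  'dog' -> 4
  'red' -> 0

Encoded: [2, 0, 1, 3, 4, 4, 4, 0]


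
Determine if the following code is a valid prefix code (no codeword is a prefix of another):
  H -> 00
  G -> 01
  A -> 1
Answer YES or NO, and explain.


Checking each pair (does one codeword prefix another?):
  H='00' vs G='01': no prefix
  H='00' vs A='1': no prefix
  G='01' vs H='00': no prefix
  G='01' vs A='1': no prefix
  A='1' vs H='00': no prefix
  A='1' vs G='01': no prefix
No violation found over all pairs.

YES -- this is a valid prefix code. No codeword is a prefix of any other codeword.


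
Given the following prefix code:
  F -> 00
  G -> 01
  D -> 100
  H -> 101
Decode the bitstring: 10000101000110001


Decoding step by step:
Bits 100 -> D
Bits 00 -> F
Bits 101 -> H
Bits 00 -> F
Bits 01 -> G
Bits 100 -> D
Bits 01 -> G


Decoded message: DFHFGDG


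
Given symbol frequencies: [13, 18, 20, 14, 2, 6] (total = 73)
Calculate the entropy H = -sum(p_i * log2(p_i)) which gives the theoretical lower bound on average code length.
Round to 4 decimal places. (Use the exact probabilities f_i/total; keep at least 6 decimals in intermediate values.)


Per-symbol terms -p_i * log2(p_i) with p_i = f_i/73:
  p = 13/73 = 0.178082: log2(p) = -2.489385, -p*log2(p) = 0.443315
  p = 18/73 = 0.246575: log2(p) = -2.019900, -p*log2(p) = 0.498057
  p = 20/73 = 0.273973: log2(p) = -1.867896, -p*log2(p) = 0.511752
  p = 14/73 = 0.191781: log2(p) = -2.382470, -p*log2(p) = 0.456912
  p = 2/73 = 0.027397: log2(p) = -5.189825, -p*log2(p) = 0.142187
  p = 6/73 = 0.082192: log2(p) = -3.604862, -p*log2(p) = 0.296290
H = 0.443315 + 0.498057 + 0.511752 + 0.456912 + 0.142187 + 0.296290 = 2.348513

H = 2.3485 bits/symbol


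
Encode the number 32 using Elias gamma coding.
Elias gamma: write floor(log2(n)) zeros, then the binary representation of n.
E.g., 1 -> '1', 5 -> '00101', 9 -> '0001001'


num_bits = floor(log2(32)) + 1 = 6
leading_zeros = num_bits - 1 = 5
binary(32) = 100000

Elias gamma(32) = '00000' + '100000' = 00000100000 (11 bits)


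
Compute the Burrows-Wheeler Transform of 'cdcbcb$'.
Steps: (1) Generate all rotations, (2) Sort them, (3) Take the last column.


Rotations (sorted):
  0: $cdcbcb -> last char: b
  1: b$cdcbc -> last char: c
  2: bcb$cdc -> last char: c
  3: cb$cdcb -> last char: b
  4: cbcb$cd -> last char: d
  5: cdcbcb$ -> last char: $
  6: dcbcb$c -> last char: c


BWT = bccbd$c


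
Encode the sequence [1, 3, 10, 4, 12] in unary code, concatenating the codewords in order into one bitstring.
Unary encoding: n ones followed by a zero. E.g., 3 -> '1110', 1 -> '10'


Encode each number as n ones followed by a terminating 0:
  1 -> 10 (2 bits)
  3 -> 1110 (4 bits)
  10 -> 11111111110 (11 bits)
  4 -> 11110 (5 bits)
  12 -> 1111111111110 (13 bits)
Total length = 2 + 4 + 11 + 5 + 13 = 35 bits.

Unary([1, 3, 10, 4, 12]) = 10111011111111110111101111111111110 (35 bits)


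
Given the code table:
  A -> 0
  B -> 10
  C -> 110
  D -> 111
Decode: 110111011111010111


Decoding:
110 -> C
111 -> D
0 -> A
111 -> D
110 -> C
10 -> B
111 -> D


Result: CDADCBD


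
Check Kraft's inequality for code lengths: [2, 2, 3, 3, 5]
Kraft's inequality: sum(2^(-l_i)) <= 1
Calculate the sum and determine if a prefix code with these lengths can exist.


Sum = 2^(-2) + 2^(-2) + 2^(-3) + 2^(-3) + 2^(-5)
    = 0.25 + 0.25 + 0.125 + 0.125 + 0.03125
    = 25/32 = 0.78125
Since 0.78125 <= 1, Kraft's inequality IS satisfied.
A prefix code with these lengths CAN exist.

Kraft sum = 0.78125. Satisfied.


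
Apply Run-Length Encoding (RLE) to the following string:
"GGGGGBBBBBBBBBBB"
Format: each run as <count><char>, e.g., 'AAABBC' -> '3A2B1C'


Scanning runs left to right:
  i=0: run of 'G' x 5 -> '5G'
  i=5: run of 'B' x 11 -> '11B'

RLE = 5G11B


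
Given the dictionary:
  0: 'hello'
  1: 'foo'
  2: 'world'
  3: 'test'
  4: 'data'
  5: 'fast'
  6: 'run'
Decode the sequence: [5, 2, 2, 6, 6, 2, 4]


Look up each index in the dictionary:
  5 -> 'fast'
  2 -> 'world'
  2 -> 'world'
  6 -> 'run'
  6 -> 'run'
  2 -> 'world'
  4 -> 'data'

Decoded: "fast world world run run world data"


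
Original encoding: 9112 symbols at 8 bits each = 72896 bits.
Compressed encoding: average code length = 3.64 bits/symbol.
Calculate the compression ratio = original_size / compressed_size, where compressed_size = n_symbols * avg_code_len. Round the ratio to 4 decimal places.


original_size = n_symbols * orig_bits = 9112 * 8 = 72896 bits
compressed_size = n_symbols * avg_code_len = 9112 * 3.64 = 33167.68 bits
ratio = original_size / compressed_size = 72896 / 33167.68 = 2.1978

Compression ratio = 2.1978


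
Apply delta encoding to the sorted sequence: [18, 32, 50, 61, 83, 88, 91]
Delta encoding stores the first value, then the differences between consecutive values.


First value: 18
Deltas:
  32 - 18 = 14
  50 - 32 = 18
  61 - 50 = 11
  83 - 61 = 22
  88 - 83 = 5
  91 - 88 = 3


Delta encoded: [18, 14, 18, 11, 22, 5, 3]


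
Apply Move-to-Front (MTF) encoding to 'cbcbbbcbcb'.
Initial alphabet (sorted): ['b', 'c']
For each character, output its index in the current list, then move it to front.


MTF encoding:
'c': index 1 in ['b', 'c'] -> ['c', 'b']
'b': index 1 in ['c', 'b'] -> ['b', 'c']
'c': index 1 in ['b', 'c'] -> ['c', 'b']
'b': index 1 in ['c', 'b'] -> ['b', 'c']
'b': index 0 in ['b', 'c'] -> ['b', 'c']
'b': index 0 in ['b', 'c'] -> ['b', 'c']
'c': index 1 in ['b', 'c'] -> ['c', 'b']
'b': index 1 in ['c', 'b'] -> ['b', 'c']
'c': index 1 in ['b', 'c'] -> ['c', 'b']
'b': index 1 in ['c', 'b'] -> ['b', 'c']


Output: [1, 1, 1, 1, 0, 0, 1, 1, 1, 1]


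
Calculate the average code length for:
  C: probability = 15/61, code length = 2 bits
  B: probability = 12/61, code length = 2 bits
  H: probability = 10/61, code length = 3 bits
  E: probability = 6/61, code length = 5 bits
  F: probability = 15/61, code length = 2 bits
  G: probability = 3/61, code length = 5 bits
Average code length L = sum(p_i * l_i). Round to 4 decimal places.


Weighted contributions p_i * l_i:
  C: (15/61) * 2 = 30/61
  B: (12/61) * 2 = 24/61
  H: (10/61) * 3 = 30/61
  E: (6/61) * 5 = 30/61
  F: (15/61) * 2 = 30/61
  G: (3/61) * 5 = 15/61
Sum = (30 + 24 + 30 + 30 + 30 + 15)/61 = 159/61

L = 159/61 = 2.6066 bits/symbol


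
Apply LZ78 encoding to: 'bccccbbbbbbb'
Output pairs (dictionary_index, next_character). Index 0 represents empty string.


LZ78 encoding steps:
Dictionary: {0: ''}
Step 1: w='' (idx 0), next='b' -> output (0, 'b'), add 'b' as idx 1
Step 2: w='' (idx 0), next='c' -> output (0, 'c'), add 'c' as idx 2
Step 3: w='c' (idx 2), next='c' -> output (2, 'c'), add 'cc' as idx 3
Step 4: w='c' (idx 2), next='b' -> output (2, 'b'), add 'cb' as idx 4
Step 5: w='b' (idx 1), next='b' -> output (1, 'b'), add 'bb' as idx 5
Step 6: w='bb' (idx 5), next='b' -> output (5, 'b'), add 'bbb' as idx 6
Step 7: w='b' (idx 1), end of input -> output (1, '')


Encoded: [(0, 'b'), (0, 'c'), (2, 'c'), (2, 'b'), (1, 'b'), (5, 'b'), (1, '')]


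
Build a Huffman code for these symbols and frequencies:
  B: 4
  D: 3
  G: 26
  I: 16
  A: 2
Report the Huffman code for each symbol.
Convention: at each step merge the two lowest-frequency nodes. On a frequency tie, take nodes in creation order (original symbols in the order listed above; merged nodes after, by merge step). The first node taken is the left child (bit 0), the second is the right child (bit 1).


Huffman tree construction:
Step 1: Merge A(2) + D(3) = 5
Step 2: Merge B(4) + (A+D)(5) = 9
Step 3: Merge (B+(A+D))(9) + I(16) = 25
Step 4: Merge ((B+(A+D))+I)(25) + G(26) = 51
Read each symbol's code off the tree from the root (left child = 0, right child = 1).

Codes:
  B: 000 (length 3)
  D: 0011 (length 4)
  G: 1 (length 1)
  I: 01 (length 2)
  A: 0010 (length 4)
Average code length: 90/51 = 1.7647 bits/symbol


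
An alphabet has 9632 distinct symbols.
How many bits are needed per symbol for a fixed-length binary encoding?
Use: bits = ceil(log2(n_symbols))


log2(9632) = 13.2336
Bracket: 2^13 = 8192 < 9632 <= 2^14 = 16384
So ceil(log2(9632)) = 14

bits = ceil(log2(9632)) = ceil(13.2336) = 14 bits


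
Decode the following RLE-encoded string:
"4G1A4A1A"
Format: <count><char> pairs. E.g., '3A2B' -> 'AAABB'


Expanding each <count><char> pair:
  4G -> 'GGGG'
  1A -> 'A'
  4A -> 'AAAA'
  1A -> 'A'

Decoded = GGGGAAAAAA


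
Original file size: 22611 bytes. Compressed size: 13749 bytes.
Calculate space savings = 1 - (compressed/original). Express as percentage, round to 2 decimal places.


ratio = compressed/original = 13749/22611 = 0.608067
savings = 1 - ratio = 1 - 0.608067 = 0.391933
as a percentage: 0.391933 * 100 = 39.19%

Space savings = 1 - 13749/22611 = 39.19%


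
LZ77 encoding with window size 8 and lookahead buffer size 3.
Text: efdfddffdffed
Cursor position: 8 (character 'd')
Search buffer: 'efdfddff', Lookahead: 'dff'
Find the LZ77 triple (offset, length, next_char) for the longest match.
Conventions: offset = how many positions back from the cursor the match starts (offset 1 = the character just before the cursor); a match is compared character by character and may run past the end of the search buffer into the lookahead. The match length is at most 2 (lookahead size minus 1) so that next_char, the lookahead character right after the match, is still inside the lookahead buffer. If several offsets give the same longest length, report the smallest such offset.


Try each offset into the search buffer:
  offset=1 (pos 7, char 'f'): match length 0
  offset=2 (pos 6, char 'f'): match length 0
  offset=3 (pos 5, char 'd'): match length 2
  offset=4 (pos 4, char 'd'): match length 1
  offset=5 (pos 3, char 'f'): match length 0
  offset=6 (pos 2, char 'd'): match length 2
  offset=7 (pos 1, char 'f'): match length 0
  offset=8 (pos 0, char 'e'): match length 0
Longest match has length 2, found at offsets 3, 6; take the smallest, offset 3.
next_char = character at position 8 + 2 = 10 -> 'f'

Best match: offset=3, length=2 (matching 'df' starting at position 5)
LZ77 triple: (3, 2, 'f')


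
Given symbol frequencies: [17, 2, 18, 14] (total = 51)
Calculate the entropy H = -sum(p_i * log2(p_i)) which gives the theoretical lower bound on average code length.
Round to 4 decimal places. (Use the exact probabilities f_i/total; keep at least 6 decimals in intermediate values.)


Per-symbol terms -p_i * log2(p_i) with p_i = f_i/51:
  p = 17/51 = 0.333333: log2(p) = -1.584963, -p*log2(p) = 0.528321
  p = 2/51 = 0.039216: log2(p) = -4.672425, -p*log2(p) = 0.183232
  p = 18/51 = 0.352941: log2(p) = -1.502500, -p*log2(p) = 0.530294
  p = 14/51 = 0.274510: log2(p) = -1.865070, -p*log2(p) = 0.511980
H = 0.528321 + 0.183232 + 0.530294 + 0.511980 = 1.753827

H = 1.7538 bits/symbol


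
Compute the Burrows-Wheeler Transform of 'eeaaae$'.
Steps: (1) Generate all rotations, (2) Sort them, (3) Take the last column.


Rotations (sorted):
  0: $eeaaae -> last char: e
  1: aaae$ee -> last char: e
  2: aae$eea -> last char: a
  3: ae$eeaa -> last char: a
  4: e$eeaaa -> last char: a
  5: eaaae$e -> last char: e
  6: eeaaae$ -> last char: $


BWT = eeaaae$


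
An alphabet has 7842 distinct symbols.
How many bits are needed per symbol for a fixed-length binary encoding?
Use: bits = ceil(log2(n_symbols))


log2(7842) = 12.937
Bracket: 2^12 = 4096 < 7842 <= 2^13 = 8192
So ceil(log2(7842)) = 13

bits = ceil(log2(7842)) = ceil(12.937) = 13 bits


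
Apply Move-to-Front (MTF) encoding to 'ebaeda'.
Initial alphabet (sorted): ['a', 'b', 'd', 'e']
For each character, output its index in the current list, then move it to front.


MTF encoding:
'e': index 3 in ['a', 'b', 'd', 'e'] -> ['e', 'a', 'b', 'd']
'b': index 2 in ['e', 'a', 'b', 'd'] -> ['b', 'e', 'a', 'd']
'a': index 2 in ['b', 'e', 'a', 'd'] -> ['a', 'b', 'e', 'd']
'e': index 2 in ['a', 'b', 'e', 'd'] -> ['e', 'a', 'b', 'd']
'd': index 3 in ['e', 'a', 'b', 'd'] -> ['d', 'e', 'a', 'b']
'a': index 2 in ['d', 'e', 'a', 'b'] -> ['a', 'd', 'e', 'b']


Output: [3, 2, 2, 2, 3, 2]


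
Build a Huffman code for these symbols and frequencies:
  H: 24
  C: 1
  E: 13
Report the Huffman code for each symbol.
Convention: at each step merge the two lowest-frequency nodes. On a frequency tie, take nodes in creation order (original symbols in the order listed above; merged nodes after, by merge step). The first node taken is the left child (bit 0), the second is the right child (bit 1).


Huffman tree construction:
Step 1: Merge C(1) + E(13) = 14
Step 2: Merge (C+E)(14) + H(24) = 38
Read each symbol's code off the tree from the root (left child = 0, right child = 1).

Codes:
  H: 1 (length 1)
  C: 00 (length 2)
  E: 01 (length 2)
Average code length: 52/38 = 1.3684 bits/symbol


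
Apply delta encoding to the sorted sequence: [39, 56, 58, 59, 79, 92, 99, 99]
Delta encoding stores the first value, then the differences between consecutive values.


First value: 39
Deltas:
  56 - 39 = 17
  58 - 56 = 2
  59 - 58 = 1
  79 - 59 = 20
  92 - 79 = 13
  99 - 92 = 7
  99 - 99 = 0


Delta encoded: [39, 17, 2, 1, 20, 13, 7, 0]


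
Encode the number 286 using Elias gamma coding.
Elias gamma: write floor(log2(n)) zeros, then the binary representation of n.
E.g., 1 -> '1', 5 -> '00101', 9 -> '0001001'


num_bits = floor(log2(286)) + 1 = 9
leading_zeros = num_bits - 1 = 8
binary(286) = 100011110

Elias gamma(286) = '00000000' + '100011110' = 00000000100011110 (17 bits)


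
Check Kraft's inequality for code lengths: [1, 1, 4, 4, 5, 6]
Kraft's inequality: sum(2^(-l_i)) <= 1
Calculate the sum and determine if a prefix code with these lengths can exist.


Sum = 2^(-1) + 2^(-1) + 2^(-4) + 2^(-4) + 2^(-5) + 2^(-6)
    = 0.5 + 0.5 + 0.0625 + 0.0625 + 0.03125 + 0.015625
    = 75/64 = 1.171875
Since 1.171875 > 1, Kraft's inequality is NOT satisfied.
A prefix code with these lengths CANNOT exist.

Kraft sum = 1.171875. Not satisfied.


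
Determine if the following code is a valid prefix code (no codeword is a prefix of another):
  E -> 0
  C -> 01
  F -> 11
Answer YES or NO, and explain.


Checking each pair (does one codeword prefix another?):
  E='0' vs C='01': prefix -- VIOLATION

NO -- this is NOT a valid prefix code. E (0) is a prefix of C (01).


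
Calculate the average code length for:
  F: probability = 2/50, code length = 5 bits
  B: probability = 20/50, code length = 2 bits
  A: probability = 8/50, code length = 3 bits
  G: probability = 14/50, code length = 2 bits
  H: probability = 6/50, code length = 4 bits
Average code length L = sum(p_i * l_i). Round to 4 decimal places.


Weighted contributions p_i * l_i:
  F: (2/50) * 5 = 10/50
  B: (20/50) * 2 = 40/50
  A: (8/50) * 3 = 24/50
  G: (14/50) * 2 = 28/50
  H: (6/50) * 4 = 24/50
Sum = (10 + 40 + 24 + 28 + 24)/50 = 126/50

L = 126/50 = 2.5200 bits/symbol


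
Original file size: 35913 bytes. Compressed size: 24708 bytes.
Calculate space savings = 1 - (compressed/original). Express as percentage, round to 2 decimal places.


ratio = compressed/original = 24708/35913 = 0.687996
savings = 1 - ratio = 1 - 0.687996 = 0.312004
as a percentage: 0.312004 * 100 = 31.2%

Space savings = 1 - 24708/35913 = 31.2%


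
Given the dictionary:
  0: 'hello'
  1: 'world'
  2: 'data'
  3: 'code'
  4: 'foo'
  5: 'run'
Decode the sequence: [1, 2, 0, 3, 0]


Look up each index in the dictionary:
  1 -> 'world'
  2 -> 'data'
  0 -> 'hello'
  3 -> 'code'
  0 -> 'hello'

Decoded: "world data hello code hello"


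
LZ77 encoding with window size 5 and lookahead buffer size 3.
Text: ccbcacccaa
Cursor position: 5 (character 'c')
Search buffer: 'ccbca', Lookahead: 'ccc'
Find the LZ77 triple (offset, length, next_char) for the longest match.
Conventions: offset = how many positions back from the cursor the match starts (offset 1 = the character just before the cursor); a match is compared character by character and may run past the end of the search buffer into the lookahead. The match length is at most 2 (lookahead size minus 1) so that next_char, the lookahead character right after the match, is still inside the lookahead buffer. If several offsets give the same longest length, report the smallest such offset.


Try each offset into the search buffer:
  offset=1 (pos 4, char 'a'): match length 0
  offset=2 (pos 3, char 'c'): match length 1
  offset=3 (pos 2, char 'b'): match length 0
  offset=4 (pos 1, char 'c'): match length 1
  offset=5 (pos 0, char 'c'): match length 2
Longest match has length 2 at offset 5.
next_char = character at position 5 + 2 = 7 -> 'c'

Best match: offset=5, length=2 (matching 'cc' starting at position 0)
LZ77 triple: (5, 2, 'c')


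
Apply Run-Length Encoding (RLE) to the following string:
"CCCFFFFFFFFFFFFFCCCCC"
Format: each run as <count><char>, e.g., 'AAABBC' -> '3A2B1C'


Scanning runs left to right:
  i=0: run of 'C' x 3 -> '3C'
  i=3: run of 'F' x 13 -> '13F'
  i=16: run of 'C' x 5 -> '5C'

RLE = 3C13F5C


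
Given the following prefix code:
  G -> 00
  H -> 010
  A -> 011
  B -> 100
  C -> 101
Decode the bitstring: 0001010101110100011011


Decoding step by step:
Bits 00 -> G
Bits 010 -> H
Bits 101 -> C
Bits 011 -> A
Bits 101 -> C
Bits 00 -> G
Bits 011 -> A
Bits 011 -> A


Decoded message: GHCACGAA


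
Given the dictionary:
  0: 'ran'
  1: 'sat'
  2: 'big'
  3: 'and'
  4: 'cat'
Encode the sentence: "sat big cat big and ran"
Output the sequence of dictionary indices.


Look up each word in the dictionary:
  'sat' -> 1
  'big' -> 2
  'cat' -> 4
  'big' -> 2
  'and' -> 3
  'ran' -> 0

Encoded: [1, 2, 4, 2, 3, 0]


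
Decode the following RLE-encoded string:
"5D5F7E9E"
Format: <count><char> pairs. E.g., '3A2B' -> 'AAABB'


Expanding each <count><char> pair:
  5D -> 'DDDDD'
  5F -> 'FFFFF'
  7E -> 'EEEEEEE'
  9E -> 'EEEEEEEEE'

Decoded = DDDDDFFFFFEEEEEEEEEEEEEEEE


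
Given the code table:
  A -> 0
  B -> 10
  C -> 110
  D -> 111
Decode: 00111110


Decoding:
0 -> A
0 -> A
111 -> D
110 -> C


Result: AADC


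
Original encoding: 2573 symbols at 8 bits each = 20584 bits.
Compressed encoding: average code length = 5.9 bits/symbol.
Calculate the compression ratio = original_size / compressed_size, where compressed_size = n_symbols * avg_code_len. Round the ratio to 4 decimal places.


original_size = n_symbols * orig_bits = 2573 * 8 = 20584 bits
compressed_size = n_symbols * avg_code_len = 2573 * 5.9 = 15180.7 bits
ratio = original_size / compressed_size = 20584 / 15180.7 = 1.3559

Compression ratio = 1.3559


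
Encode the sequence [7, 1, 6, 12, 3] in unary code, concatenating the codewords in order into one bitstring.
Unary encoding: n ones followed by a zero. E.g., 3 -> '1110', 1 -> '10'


Encode each number as n ones followed by a terminating 0:
  7 -> 11111110 (8 bits)
  1 -> 10 (2 bits)
  6 -> 1111110 (7 bits)
  12 -> 1111111111110 (13 bits)
  3 -> 1110 (4 bits)
Total length = 8 + 2 + 7 + 13 + 4 = 34 bits.

Unary([7, 1, 6, 12, 3]) = 1111111010111111011111111111101110 (34 bits)


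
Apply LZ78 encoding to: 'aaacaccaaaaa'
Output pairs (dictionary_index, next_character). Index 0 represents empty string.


LZ78 encoding steps:
Dictionary: {0: ''}
Step 1: w='' (idx 0), next='a' -> output (0, 'a'), add 'a' as idx 1
Step 2: w='a' (idx 1), next='a' -> output (1, 'a'), add 'aa' as idx 2
Step 3: w='' (idx 0), next='c' -> output (0, 'c'), add 'c' as idx 3
Step 4: w='a' (idx 1), next='c' -> output (1, 'c'), add 'ac' as idx 4
Step 5: w='c' (idx 3), next='a' -> output (3, 'a'), add 'ca' as idx 5
Step 6: w='aa' (idx 2), next='a' -> output (2, 'a'), add 'aaa' as idx 6
Step 7: w='a' (idx 1), end of input -> output (1, '')


Encoded: [(0, 'a'), (1, 'a'), (0, 'c'), (1, 'c'), (3, 'a'), (2, 'a'), (1, '')]


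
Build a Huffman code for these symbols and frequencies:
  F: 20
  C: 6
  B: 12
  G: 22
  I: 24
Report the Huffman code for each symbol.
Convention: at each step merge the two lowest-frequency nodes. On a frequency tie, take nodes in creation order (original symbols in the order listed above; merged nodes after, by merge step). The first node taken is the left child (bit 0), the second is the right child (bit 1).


Huffman tree construction:
Step 1: Merge C(6) + B(12) = 18
Step 2: Merge (C+B)(18) + F(20) = 38
Step 3: Merge G(22) + I(24) = 46
Step 4: Merge ((C+B)+F)(38) + (G+I)(46) = 84
Read each symbol's code off the tree from the root (left child = 0, right child = 1).

Codes:
  F: 01 (length 2)
  C: 000 (length 3)
  B: 001 (length 3)
  G: 10 (length 2)
  I: 11 (length 2)
Average code length: 186/84 = 2.2143 bits/symbol


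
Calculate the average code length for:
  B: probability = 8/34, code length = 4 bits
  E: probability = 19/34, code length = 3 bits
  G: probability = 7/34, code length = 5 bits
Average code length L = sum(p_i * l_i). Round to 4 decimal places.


Weighted contributions p_i * l_i:
  B: (8/34) * 4 = 32/34
  E: (19/34) * 3 = 57/34
  G: (7/34) * 5 = 35/34
Sum = (32 + 57 + 35)/34 = 124/34

L = 124/34 = 3.6471 bits/symbol


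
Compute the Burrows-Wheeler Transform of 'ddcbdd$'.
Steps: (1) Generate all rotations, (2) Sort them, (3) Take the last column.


Rotations (sorted):
  0: $ddcbdd -> last char: d
  1: bdd$ddc -> last char: c
  2: cbdd$dd -> last char: d
  3: d$ddcbd -> last char: d
  4: dcbdd$d -> last char: d
  5: dd$ddcb -> last char: b
  6: ddcbdd$ -> last char: $


BWT = dcdddb$


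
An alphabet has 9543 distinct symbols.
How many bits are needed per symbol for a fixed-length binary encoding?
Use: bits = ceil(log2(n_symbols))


log2(9543) = 13.2202
Bracket: 2^13 = 8192 < 9543 <= 2^14 = 16384
So ceil(log2(9543)) = 14

bits = ceil(log2(9543)) = ceil(13.2202) = 14 bits


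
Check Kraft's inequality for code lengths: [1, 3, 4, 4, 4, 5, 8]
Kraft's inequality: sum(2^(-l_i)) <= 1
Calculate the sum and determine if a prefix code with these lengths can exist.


Sum = 2^(-1) + 2^(-3) + 2^(-4) + 2^(-4) + 2^(-4) + 2^(-5) + 2^(-8)
    = 0.5 + 0.125 + 0.0625 + 0.0625 + 0.0625 + 0.03125 + 0.00390625
    = 217/256 = 0.84765625
Since 0.84765625 <= 1, Kraft's inequality IS satisfied.
A prefix code with these lengths CAN exist.

Kraft sum = 0.84765625. Satisfied.


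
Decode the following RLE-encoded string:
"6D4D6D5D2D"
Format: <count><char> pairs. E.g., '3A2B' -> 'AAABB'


Expanding each <count><char> pair:
  6D -> 'DDDDDD'
  4D -> 'DDDD'
  6D -> 'DDDDDD'
  5D -> 'DDDDD'
  2D -> 'DD'

Decoded = DDDDDDDDDDDDDDDDDDDDDDD


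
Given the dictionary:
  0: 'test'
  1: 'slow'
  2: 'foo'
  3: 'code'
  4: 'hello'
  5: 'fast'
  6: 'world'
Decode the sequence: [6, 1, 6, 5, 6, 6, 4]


Look up each index in the dictionary:
  6 -> 'world'
  1 -> 'slow'
  6 -> 'world'
  5 -> 'fast'
  6 -> 'world'
  6 -> 'world'
  4 -> 'hello'

Decoded: "world slow world fast world world hello"


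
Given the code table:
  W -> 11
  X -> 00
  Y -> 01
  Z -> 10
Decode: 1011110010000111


Decoding:
10 -> Z
11 -> W
11 -> W
00 -> X
10 -> Z
00 -> X
01 -> Y
11 -> W


Result: ZWWXZXYW


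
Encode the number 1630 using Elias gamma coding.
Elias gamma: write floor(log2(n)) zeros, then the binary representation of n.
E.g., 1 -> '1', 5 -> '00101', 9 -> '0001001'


num_bits = floor(log2(1630)) + 1 = 11
leading_zeros = num_bits - 1 = 10
binary(1630) = 11001011110

Elias gamma(1630) = '0000000000' + '11001011110' = 000000000011001011110 (21 bits)


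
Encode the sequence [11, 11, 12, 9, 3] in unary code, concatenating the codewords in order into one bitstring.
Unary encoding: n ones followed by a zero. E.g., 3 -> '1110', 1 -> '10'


Encode each number as n ones followed by a terminating 0:
  11 -> 111111111110 (12 bits)
  11 -> 111111111110 (12 bits)
  12 -> 1111111111110 (13 bits)
  9 -> 1111111110 (10 bits)
  3 -> 1110 (4 bits)
Total length = 12 + 12 + 13 + 10 + 4 = 51 bits.

Unary([11, 11, 12, 9, 3]) = 111111111110111111111110111111111111011111111101110 (51 bits)


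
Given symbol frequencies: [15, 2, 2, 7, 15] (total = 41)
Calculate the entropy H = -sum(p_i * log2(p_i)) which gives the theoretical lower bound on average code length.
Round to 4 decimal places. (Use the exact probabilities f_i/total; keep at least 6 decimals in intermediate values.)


Per-symbol terms -p_i * log2(p_i) with p_i = f_i/41:
  p = 15/41 = 0.365854: log2(p) = -1.450661, -p*log2(p) = 0.530730
  p = 2/41 = 0.048780: log2(p) = -4.357552, -p*log2(p) = 0.212564
  p = 2/41 = 0.048780: log2(p) = -4.357552, -p*log2(p) = 0.212564
  p = 7/41 = 0.170732: log2(p) = -2.550197, -p*log2(p) = 0.435400
  p = 15/41 = 0.365854: log2(p) = -1.450661, -p*log2(p) = 0.530730
H = 0.530730 + 0.212564 + 0.212564 + 0.435400 + 0.530730 = 1.921988

H = 1.922 bits/symbol


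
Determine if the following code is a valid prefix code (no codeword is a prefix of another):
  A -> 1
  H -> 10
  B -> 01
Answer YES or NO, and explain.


Checking each pair (does one codeword prefix another?):
  A='1' vs H='10': prefix -- VIOLATION

NO -- this is NOT a valid prefix code. A (1) is a prefix of H (10).


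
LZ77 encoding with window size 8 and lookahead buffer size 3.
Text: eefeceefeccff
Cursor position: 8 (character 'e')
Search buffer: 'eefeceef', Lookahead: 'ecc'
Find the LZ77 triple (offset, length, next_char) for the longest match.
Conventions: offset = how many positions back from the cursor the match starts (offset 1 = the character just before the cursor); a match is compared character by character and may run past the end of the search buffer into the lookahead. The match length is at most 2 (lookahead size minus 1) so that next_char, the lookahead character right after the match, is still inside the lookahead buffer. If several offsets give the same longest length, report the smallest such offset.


Try each offset into the search buffer:
  offset=1 (pos 7, char 'f'): match length 0
  offset=2 (pos 6, char 'e'): match length 1
  offset=3 (pos 5, char 'e'): match length 1
  offset=4 (pos 4, char 'c'): match length 0
  offset=5 (pos 3, char 'e'): match length 2
  offset=6 (pos 2, char 'f'): match length 0
  offset=7 (pos 1, char 'e'): match length 1
  offset=8 (pos 0, char 'e'): match length 1
Longest match has length 2 at offset 5.
next_char = character at position 8 + 2 = 10 -> 'c'

Best match: offset=5, length=2 (matching 'ec' starting at position 3)
LZ77 triple: (5, 2, 'c')


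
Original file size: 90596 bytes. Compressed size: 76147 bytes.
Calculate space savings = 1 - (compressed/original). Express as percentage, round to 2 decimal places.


ratio = compressed/original = 76147/90596 = 0.840512
savings = 1 - ratio = 1 - 0.840512 = 0.159488
as a percentage: 0.159488 * 100 = 15.95%

Space savings = 1 - 76147/90596 = 15.95%


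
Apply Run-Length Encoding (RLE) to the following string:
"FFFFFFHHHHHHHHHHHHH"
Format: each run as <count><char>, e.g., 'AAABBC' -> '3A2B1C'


Scanning runs left to right:
  i=0: run of 'F' x 6 -> '6F'
  i=6: run of 'H' x 13 -> '13H'

RLE = 6F13H


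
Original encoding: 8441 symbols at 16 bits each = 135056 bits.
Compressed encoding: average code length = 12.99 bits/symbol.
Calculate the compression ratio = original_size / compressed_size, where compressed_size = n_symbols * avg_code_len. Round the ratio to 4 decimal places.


original_size = n_symbols * orig_bits = 8441 * 16 = 135056 bits
compressed_size = n_symbols * avg_code_len = 8441 * 12.99 = 109648.59 bits
ratio = original_size / compressed_size = 135056 / 109648.59 = 1.2317

Compression ratio = 1.2317


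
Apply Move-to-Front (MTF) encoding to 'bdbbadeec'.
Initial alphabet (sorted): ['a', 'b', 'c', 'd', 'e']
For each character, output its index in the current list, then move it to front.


MTF encoding:
'b': index 1 in ['a', 'b', 'c', 'd', 'e'] -> ['b', 'a', 'c', 'd', 'e']
'd': index 3 in ['b', 'a', 'c', 'd', 'e'] -> ['d', 'b', 'a', 'c', 'e']
'b': index 1 in ['d', 'b', 'a', 'c', 'e'] -> ['b', 'd', 'a', 'c', 'e']
'b': index 0 in ['b', 'd', 'a', 'c', 'e'] -> ['b', 'd', 'a', 'c', 'e']
'a': index 2 in ['b', 'd', 'a', 'c', 'e'] -> ['a', 'b', 'd', 'c', 'e']
'd': index 2 in ['a', 'b', 'd', 'c', 'e'] -> ['d', 'a', 'b', 'c', 'e']
'e': index 4 in ['d', 'a', 'b', 'c', 'e'] -> ['e', 'd', 'a', 'b', 'c']
'e': index 0 in ['e', 'd', 'a', 'b', 'c'] -> ['e', 'd', 'a', 'b', 'c']
'c': index 4 in ['e', 'd', 'a', 'b', 'c'] -> ['c', 'e', 'd', 'a', 'b']


Output: [1, 3, 1, 0, 2, 2, 4, 0, 4]


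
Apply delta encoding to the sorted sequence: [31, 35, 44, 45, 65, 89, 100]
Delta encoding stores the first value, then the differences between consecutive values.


First value: 31
Deltas:
  35 - 31 = 4
  44 - 35 = 9
  45 - 44 = 1
  65 - 45 = 20
  89 - 65 = 24
  100 - 89 = 11


Delta encoded: [31, 4, 9, 1, 20, 24, 11]


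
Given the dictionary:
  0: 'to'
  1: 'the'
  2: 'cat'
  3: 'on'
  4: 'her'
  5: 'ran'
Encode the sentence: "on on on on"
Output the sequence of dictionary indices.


Look up each word in the dictionary:
  'on' -> 3
  'on' -> 3
  'on' -> 3
  'on' -> 3

Encoded: [3, 3, 3, 3]


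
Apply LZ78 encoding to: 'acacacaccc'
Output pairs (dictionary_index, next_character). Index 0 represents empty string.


LZ78 encoding steps:
Dictionary: {0: ''}
Step 1: w='' (idx 0), next='a' -> output (0, 'a'), add 'a' as idx 1
Step 2: w='' (idx 0), next='c' -> output (0, 'c'), add 'c' as idx 2
Step 3: w='a' (idx 1), next='c' -> output (1, 'c'), add 'ac' as idx 3
Step 4: w='ac' (idx 3), next='a' -> output (3, 'a'), add 'aca' as idx 4
Step 5: w='c' (idx 2), next='c' -> output (2, 'c'), add 'cc' as idx 5
Step 6: w='c' (idx 2), end of input -> output (2, '')


Encoded: [(0, 'a'), (0, 'c'), (1, 'c'), (3, 'a'), (2, 'c'), (2, '')]


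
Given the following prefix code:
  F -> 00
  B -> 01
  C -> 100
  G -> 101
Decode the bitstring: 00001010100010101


Decoding step by step:
Bits 00 -> F
Bits 00 -> F
Bits 101 -> G
Bits 01 -> B
Bits 00 -> F
Bits 01 -> B
Bits 01 -> B
Bits 01 -> B


Decoded message: FFGBFBBB


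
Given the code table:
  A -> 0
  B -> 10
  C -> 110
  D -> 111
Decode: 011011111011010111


Decoding:
0 -> A
110 -> C
111 -> D
110 -> C
110 -> C
10 -> B
111 -> D


Result: ACDCCBD


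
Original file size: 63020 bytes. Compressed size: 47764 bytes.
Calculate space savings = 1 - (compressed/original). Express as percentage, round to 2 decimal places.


ratio = compressed/original = 47764/63020 = 0.757918
savings = 1 - ratio = 1 - 0.757918 = 0.242082
as a percentage: 0.242082 * 100 = 24.21%

Space savings = 1 - 47764/63020 = 24.21%


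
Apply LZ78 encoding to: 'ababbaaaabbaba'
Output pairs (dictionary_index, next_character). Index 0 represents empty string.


LZ78 encoding steps:
Dictionary: {0: ''}
Step 1: w='' (idx 0), next='a' -> output (0, 'a'), add 'a' as idx 1
Step 2: w='' (idx 0), next='b' -> output (0, 'b'), add 'b' as idx 2
Step 3: w='a' (idx 1), next='b' -> output (1, 'b'), add 'ab' as idx 3
Step 4: w='b' (idx 2), next='a' -> output (2, 'a'), add 'ba' as idx 4
Step 5: w='a' (idx 1), next='a' -> output (1, 'a'), add 'aa' as idx 5
Step 6: w='ab' (idx 3), next='b' -> output (3, 'b'), add 'abb' as idx 6
Step 7: w='ab' (idx 3), next='a' -> output (3, 'a'), add 'aba' as idx 7


Encoded: [(0, 'a'), (0, 'b'), (1, 'b'), (2, 'a'), (1, 'a'), (3, 'b'), (3, 'a')]
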